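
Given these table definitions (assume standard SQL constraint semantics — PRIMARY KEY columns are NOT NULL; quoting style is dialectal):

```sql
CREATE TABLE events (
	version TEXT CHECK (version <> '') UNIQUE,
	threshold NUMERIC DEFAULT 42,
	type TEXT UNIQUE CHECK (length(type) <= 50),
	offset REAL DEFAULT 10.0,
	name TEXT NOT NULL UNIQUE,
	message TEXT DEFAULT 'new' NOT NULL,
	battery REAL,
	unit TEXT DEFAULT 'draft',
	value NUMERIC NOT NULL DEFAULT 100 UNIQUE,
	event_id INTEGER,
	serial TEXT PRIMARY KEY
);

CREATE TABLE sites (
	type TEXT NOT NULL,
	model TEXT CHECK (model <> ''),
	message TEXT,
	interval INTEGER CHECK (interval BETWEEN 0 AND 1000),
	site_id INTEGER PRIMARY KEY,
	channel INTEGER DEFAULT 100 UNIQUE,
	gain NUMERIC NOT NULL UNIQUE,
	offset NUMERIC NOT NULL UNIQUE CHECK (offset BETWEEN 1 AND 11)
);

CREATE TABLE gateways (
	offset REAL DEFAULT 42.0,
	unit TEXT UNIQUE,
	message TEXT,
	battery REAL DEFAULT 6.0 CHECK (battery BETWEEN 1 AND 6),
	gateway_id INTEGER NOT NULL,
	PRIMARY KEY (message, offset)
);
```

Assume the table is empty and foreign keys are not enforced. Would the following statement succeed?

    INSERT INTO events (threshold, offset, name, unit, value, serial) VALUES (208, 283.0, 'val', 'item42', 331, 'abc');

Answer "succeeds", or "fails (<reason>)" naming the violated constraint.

succeeds

NOT NULL columns: message defaults to 'new'; name is supplied; serial is supplied; value is supplied.
No constraint is violated.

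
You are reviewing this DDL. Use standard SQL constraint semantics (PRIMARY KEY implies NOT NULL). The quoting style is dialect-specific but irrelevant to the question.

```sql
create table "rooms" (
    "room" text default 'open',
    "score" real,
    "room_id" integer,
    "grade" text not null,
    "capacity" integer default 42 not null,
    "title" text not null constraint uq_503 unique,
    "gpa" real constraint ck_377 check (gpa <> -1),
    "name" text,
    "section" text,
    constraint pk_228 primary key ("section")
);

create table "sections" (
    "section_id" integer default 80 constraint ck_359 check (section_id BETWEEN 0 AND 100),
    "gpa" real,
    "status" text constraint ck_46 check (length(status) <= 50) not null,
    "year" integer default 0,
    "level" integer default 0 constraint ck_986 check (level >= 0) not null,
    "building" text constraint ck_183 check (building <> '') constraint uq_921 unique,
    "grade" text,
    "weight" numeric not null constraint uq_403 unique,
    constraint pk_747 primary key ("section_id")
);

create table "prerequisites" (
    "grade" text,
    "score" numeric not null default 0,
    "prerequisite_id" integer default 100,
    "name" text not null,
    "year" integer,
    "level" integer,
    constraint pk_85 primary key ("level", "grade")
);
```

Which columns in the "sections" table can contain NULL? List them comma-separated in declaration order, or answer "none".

gpa, year, building, grade

- section_id: part of the PRIMARY KEY, which implies NOT NULL → not nullable.
- gpa: no NOT NULL constraint applies → nullable.
- status: declared NOT NULL → not nullable.
- year: DEFAULT only fills an omitted column; an explicit NULL is still allowed → nullable.
- level: declared NOT NULL → not nullable.
- building: CHECK does not forbid NULL (a CHECK constraint passes when its expression is NULL) → nullable.
- grade: no NOT NULL constraint applies → nullable.
- weight: declared NOT NULL → not nullable.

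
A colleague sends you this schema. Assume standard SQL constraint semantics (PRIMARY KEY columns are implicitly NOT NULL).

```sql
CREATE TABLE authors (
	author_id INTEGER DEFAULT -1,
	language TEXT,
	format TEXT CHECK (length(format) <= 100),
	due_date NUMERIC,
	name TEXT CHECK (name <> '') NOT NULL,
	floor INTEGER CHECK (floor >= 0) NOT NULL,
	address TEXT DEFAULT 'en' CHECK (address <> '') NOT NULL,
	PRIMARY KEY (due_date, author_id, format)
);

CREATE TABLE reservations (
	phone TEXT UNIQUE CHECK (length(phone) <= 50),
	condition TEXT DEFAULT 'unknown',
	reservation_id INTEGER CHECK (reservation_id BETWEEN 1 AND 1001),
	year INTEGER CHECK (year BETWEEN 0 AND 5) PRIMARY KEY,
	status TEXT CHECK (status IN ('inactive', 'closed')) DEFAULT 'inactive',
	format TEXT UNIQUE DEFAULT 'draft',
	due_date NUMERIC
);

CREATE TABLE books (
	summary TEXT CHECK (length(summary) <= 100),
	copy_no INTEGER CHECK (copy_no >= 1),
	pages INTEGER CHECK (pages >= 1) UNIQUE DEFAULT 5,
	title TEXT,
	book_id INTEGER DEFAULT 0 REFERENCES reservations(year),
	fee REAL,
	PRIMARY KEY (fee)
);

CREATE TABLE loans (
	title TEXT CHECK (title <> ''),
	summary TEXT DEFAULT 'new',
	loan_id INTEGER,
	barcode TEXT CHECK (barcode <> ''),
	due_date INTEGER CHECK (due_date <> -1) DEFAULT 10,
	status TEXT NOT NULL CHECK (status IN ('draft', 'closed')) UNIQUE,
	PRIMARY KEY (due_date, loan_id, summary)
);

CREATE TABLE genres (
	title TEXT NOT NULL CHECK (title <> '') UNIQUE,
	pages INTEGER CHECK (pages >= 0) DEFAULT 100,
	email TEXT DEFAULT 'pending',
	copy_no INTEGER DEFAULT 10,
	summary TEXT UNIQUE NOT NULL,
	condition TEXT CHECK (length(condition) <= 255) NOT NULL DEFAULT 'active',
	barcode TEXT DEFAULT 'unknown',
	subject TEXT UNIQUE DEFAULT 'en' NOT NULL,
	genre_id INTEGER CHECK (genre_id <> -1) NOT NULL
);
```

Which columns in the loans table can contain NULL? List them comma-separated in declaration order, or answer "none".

title, barcode

- title: CHECK does not forbid NULL (a CHECK constraint passes when its expression is NULL) → nullable.
- summary: part of the PRIMARY KEY, which implies NOT NULL → not nullable.
- loan_id: part of the PRIMARY KEY, which implies NOT NULL → not nullable.
- barcode: CHECK does not forbid NULL (a CHECK constraint passes when its expression is NULL) → nullable.
- due_date: part of the PRIMARY KEY, which implies NOT NULL → not nullable.
- status: declared NOT NULL → not nullable.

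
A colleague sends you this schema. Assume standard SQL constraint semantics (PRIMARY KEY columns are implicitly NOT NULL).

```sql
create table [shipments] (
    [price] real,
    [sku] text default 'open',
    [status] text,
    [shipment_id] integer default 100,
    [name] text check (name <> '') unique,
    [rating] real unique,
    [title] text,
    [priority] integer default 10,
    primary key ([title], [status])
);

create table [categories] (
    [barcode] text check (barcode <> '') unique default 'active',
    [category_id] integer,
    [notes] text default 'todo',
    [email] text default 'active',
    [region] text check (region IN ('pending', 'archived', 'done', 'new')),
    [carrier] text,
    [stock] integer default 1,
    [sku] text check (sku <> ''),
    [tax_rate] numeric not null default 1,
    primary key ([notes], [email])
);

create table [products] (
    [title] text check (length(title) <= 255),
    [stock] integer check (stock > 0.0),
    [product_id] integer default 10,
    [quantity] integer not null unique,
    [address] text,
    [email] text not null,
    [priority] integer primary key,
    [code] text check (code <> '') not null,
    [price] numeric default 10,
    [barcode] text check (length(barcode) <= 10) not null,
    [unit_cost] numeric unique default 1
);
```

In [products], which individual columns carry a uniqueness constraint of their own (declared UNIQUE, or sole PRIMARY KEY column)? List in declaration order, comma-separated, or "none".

- title: no UNIQUE or single-column PK constraint.
- stock: no UNIQUE or single-column PK constraint.
- product_id: no UNIQUE or single-column PK constraint.
- quantity: declared UNIQUE → unique.
- address: no UNIQUE or single-column PK constraint.
- email: no UNIQUE or single-column PK constraint.
- priority: single-column PRIMARY KEY → unique.
- code: no UNIQUE or single-column PK constraint.
- price: no UNIQUE or single-column PK constraint.
- barcode: no UNIQUE or single-column PK constraint.
- unit_cost: declared UNIQUE → unique.

quantity, priority, unit_cost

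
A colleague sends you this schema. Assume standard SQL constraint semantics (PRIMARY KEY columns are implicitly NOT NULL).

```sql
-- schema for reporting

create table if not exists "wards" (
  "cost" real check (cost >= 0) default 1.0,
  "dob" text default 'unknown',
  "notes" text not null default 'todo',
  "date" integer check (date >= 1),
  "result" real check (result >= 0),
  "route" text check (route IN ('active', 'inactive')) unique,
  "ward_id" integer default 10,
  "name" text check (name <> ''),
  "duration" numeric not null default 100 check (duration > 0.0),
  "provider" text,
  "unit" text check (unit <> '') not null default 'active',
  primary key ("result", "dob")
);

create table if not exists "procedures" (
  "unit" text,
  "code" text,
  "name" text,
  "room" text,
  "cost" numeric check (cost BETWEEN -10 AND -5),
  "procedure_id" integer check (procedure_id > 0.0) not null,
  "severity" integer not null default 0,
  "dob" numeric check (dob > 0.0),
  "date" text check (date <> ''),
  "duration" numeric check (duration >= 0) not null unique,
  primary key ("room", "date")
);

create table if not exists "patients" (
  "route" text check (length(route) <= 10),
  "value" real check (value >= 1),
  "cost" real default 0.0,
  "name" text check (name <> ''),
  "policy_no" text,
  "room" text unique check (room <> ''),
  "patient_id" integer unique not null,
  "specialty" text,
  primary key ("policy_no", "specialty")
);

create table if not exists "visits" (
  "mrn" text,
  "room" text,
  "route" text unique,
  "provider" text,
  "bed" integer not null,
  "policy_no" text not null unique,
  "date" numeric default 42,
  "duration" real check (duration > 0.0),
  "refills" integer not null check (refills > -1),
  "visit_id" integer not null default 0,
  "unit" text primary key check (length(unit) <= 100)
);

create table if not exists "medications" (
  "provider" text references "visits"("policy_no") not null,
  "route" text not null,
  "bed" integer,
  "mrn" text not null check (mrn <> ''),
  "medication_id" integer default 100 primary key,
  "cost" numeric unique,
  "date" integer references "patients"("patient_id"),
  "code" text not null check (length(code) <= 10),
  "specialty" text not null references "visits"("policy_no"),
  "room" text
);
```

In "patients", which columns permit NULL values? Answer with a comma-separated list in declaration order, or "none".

route, value, cost, name, room

- route: CHECK does not forbid NULL (a CHECK constraint passes when its expression is NULL) → nullable.
- value: CHECK does not forbid NULL (a CHECK constraint passes when its expression is NULL) → nullable.
- cost: DEFAULT only fills an omitted column; an explicit NULL is still allowed → nullable.
- name: CHECK does not forbid NULL (a CHECK constraint passes when its expression is NULL) → nullable.
- policy_no: part of the PRIMARY KEY, which implies NOT NULL → not nullable.
- room: CHECK does not forbid NULL (a CHECK constraint passes when its expression is NULL) → nullable.
- patient_id: declared NOT NULL → not nullable.
- specialty: part of the PRIMARY KEY, which implies NOT NULL → not nullable.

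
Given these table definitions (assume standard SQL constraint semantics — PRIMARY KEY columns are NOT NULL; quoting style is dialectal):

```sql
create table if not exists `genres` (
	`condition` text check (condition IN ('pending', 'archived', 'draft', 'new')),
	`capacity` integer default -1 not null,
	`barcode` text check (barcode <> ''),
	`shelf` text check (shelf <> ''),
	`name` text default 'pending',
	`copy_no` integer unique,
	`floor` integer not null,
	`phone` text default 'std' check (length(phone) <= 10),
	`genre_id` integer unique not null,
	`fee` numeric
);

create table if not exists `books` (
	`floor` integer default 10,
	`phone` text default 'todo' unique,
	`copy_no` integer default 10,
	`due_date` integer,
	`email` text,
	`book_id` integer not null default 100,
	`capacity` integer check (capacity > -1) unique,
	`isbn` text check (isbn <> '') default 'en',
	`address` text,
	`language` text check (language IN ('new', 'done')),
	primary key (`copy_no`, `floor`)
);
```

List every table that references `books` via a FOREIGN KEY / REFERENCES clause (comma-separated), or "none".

none

No REFERENCES clause anywhere in the schema names books.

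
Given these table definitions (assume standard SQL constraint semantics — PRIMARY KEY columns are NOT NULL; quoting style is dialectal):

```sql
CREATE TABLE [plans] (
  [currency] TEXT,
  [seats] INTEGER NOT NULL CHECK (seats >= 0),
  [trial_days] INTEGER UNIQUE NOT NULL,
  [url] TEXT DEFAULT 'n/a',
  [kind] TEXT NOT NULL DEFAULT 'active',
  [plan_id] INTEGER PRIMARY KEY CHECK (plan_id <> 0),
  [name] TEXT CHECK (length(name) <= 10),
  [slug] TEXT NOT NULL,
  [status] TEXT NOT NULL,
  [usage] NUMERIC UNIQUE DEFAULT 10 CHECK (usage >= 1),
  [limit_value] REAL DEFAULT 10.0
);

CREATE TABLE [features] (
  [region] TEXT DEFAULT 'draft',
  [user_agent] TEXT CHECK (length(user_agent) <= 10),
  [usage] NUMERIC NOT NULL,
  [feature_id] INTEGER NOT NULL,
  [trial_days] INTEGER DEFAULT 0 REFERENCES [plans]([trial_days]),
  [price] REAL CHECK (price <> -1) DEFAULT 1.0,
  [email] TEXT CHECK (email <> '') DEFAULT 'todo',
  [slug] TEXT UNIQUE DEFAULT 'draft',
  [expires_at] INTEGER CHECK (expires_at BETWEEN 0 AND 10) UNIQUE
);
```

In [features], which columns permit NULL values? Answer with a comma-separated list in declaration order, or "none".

region, user_agent, trial_days, price, email, slug, expires_at

- region: DEFAULT only fills an omitted column; an explicit NULL is still allowed → nullable.
- user_agent: CHECK does not forbid NULL (a CHECK constraint passes when its expression is NULL) → nullable.
- usage: declared NOT NULL → not nullable.
- feature_id: declared NOT NULL → not nullable.
- trial_days: a foreign key column may be NULL unless separately constrained → nullable.
- price: CHECK does not forbid NULL (a CHECK constraint passes when its expression is NULL) → nullable.
- email: CHECK does not forbid NULL (a CHECK constraint passes when its expression is NULL) → nullable.
- slug: UNIQUE does not imply NOT NULL → nullable.
- expires_at: CHECK does not forbid NULL (a CHECK constraint passes when its expression is NULL) → nullable.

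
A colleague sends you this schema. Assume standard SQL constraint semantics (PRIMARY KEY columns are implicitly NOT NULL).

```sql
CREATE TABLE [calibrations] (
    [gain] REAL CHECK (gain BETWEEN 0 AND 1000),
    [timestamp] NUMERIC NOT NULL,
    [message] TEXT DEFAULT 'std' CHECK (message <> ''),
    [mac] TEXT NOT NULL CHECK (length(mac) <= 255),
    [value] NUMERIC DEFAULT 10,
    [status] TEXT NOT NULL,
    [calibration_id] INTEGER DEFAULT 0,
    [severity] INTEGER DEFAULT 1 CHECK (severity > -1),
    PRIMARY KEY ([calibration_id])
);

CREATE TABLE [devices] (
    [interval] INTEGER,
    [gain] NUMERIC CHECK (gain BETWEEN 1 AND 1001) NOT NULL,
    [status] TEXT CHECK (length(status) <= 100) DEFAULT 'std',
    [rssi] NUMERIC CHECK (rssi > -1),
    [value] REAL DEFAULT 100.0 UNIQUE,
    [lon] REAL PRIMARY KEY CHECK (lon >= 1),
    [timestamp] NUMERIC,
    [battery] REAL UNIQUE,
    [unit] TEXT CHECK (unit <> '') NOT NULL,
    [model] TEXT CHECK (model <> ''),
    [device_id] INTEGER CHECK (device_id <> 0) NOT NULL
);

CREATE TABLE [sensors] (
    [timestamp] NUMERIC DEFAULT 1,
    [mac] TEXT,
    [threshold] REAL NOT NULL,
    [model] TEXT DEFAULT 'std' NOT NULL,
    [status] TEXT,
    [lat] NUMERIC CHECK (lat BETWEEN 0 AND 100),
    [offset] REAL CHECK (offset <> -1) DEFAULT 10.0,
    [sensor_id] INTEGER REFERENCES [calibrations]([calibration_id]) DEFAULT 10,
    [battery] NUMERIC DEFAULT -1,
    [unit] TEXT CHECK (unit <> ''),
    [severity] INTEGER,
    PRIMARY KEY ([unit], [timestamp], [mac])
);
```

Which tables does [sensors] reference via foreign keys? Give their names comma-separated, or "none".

- sensor_id REFERENCES calibrations(calibration_id).

calibrations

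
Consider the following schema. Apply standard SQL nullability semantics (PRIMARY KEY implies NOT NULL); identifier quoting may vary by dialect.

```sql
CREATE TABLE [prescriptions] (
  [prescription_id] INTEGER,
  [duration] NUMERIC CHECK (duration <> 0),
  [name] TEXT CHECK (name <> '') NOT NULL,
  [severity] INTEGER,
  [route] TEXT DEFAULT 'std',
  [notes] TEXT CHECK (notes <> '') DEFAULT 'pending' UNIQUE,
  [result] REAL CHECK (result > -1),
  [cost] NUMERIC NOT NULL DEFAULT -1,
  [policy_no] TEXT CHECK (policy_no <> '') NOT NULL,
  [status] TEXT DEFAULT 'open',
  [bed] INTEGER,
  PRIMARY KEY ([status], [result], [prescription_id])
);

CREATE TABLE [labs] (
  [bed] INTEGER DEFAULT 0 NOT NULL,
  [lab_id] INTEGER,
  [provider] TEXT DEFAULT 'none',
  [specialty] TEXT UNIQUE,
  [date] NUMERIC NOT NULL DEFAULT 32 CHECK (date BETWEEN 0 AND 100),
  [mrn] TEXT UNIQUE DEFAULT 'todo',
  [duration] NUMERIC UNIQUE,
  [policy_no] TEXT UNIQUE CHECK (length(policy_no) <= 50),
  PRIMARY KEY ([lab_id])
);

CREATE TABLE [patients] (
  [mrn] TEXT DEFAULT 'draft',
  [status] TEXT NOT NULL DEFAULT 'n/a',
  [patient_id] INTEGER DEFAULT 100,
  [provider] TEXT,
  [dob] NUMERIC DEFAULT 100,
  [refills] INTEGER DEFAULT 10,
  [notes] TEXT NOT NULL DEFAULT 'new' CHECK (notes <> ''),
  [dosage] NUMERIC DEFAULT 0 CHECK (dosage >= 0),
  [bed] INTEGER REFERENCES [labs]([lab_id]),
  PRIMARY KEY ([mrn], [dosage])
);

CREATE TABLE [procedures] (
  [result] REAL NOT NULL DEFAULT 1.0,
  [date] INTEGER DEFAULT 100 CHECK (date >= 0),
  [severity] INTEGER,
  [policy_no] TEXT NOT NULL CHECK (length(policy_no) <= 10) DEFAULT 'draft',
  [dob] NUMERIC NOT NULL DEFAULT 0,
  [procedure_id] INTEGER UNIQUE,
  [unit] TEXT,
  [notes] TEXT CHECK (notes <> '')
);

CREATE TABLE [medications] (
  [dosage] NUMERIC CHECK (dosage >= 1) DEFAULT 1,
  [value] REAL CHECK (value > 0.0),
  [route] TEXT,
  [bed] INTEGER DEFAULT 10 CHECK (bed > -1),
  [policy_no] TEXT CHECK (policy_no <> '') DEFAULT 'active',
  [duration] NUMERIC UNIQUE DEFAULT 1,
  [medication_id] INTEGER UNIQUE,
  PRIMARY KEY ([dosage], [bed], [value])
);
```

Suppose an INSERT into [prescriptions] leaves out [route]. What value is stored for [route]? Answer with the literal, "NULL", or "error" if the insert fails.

'std'

route has an explicit DEFAULT 'std'.
When the column is omitted from an INSERT, that default is used.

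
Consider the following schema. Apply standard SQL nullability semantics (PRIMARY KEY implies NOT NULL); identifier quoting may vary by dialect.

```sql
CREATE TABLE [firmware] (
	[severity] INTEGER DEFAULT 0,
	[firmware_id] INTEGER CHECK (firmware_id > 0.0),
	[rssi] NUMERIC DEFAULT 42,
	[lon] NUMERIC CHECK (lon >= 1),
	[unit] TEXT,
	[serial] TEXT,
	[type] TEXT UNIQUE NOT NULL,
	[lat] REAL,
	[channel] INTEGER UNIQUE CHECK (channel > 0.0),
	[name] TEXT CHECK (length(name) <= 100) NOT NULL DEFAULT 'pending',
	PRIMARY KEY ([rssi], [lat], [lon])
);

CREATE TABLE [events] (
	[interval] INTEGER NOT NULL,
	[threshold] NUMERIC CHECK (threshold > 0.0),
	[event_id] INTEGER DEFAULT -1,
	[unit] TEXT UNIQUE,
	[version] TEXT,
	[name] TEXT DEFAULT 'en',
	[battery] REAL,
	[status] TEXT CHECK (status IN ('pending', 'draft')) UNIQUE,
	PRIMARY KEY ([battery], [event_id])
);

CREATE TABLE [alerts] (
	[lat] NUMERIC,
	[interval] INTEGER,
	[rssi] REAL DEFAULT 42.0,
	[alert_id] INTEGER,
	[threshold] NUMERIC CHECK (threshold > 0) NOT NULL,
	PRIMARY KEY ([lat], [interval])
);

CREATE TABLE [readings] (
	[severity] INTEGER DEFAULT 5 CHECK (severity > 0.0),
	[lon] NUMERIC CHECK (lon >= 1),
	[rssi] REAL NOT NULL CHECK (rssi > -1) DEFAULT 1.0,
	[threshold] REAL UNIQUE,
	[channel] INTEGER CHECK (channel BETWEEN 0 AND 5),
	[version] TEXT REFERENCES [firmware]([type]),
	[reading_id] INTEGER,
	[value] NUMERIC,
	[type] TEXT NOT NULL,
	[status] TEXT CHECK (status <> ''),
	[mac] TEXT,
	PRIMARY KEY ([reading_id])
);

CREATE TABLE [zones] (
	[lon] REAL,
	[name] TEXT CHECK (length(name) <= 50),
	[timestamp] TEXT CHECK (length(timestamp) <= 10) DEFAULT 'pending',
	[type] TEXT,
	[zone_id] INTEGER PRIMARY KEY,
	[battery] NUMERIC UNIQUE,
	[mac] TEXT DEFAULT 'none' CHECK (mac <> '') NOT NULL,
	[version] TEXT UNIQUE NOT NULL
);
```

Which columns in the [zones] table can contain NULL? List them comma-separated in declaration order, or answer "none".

- lon: no NOT NULL constraint applies → nullable.
- name: CHECK does not forbid NULL (a CHECK constraint passes when its expression is NULL) → nullable.
- timestamp: CHECK does not forbid NULL (a CHECK constraint passes when its expression is NULL) → nullable.
- type: no NOT NULL constraint applies → nullable.
- zone_id: part of the PRIMARY KEY, which implies NOT NULL → not nullable.
- battery: UNIQUE does not imply NOT NULL → nullable.
- mac: declared NOT NULL → not nullable.
- version: declared NOT NULL → not nullable.

lon, name, timestamp, type, battery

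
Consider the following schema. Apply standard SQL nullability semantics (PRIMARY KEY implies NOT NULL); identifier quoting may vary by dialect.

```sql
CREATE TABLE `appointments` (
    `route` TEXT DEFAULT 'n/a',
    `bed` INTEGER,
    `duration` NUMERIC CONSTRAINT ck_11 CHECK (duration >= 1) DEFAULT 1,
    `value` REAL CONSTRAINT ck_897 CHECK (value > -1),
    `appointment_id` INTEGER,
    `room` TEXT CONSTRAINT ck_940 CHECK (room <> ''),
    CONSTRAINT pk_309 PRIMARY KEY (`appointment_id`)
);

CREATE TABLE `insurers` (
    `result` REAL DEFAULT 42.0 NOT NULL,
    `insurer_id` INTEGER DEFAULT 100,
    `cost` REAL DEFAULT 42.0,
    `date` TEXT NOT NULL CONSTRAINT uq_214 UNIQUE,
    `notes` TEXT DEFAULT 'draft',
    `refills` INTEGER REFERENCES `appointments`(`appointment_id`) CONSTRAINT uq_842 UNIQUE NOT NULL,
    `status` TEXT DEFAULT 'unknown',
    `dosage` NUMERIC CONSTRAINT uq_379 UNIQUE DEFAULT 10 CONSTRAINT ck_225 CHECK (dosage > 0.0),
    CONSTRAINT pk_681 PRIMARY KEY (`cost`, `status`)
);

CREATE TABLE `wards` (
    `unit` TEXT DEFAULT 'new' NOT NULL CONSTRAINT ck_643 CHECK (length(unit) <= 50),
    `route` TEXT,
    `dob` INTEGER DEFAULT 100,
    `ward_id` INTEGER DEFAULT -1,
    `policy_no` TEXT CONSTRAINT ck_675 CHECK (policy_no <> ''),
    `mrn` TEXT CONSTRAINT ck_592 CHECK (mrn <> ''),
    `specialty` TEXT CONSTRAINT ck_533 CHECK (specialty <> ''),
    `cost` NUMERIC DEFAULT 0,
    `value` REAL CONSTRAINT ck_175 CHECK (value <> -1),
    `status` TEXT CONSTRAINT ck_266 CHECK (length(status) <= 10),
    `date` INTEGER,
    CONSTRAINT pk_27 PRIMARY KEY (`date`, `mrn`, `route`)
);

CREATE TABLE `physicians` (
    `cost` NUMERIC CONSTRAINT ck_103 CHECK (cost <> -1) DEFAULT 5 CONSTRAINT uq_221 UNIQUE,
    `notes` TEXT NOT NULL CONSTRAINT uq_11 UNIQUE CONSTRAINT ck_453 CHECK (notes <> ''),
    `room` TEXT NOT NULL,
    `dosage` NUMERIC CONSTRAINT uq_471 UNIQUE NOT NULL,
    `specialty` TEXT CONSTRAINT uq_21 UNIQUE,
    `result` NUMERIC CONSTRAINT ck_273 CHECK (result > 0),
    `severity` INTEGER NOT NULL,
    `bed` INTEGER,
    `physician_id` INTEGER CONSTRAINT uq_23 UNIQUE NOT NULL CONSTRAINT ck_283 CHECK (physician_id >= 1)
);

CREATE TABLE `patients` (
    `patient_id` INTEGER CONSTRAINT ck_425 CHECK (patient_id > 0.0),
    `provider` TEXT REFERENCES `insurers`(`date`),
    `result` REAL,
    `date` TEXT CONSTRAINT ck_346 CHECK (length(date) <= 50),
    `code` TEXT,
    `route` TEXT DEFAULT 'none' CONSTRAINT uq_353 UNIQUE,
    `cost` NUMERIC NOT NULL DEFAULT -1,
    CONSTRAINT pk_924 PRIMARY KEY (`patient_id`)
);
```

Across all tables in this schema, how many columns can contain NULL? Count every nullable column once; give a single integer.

24

appointments: 5 nullable (route, bed, duration, value, room — PK (appointment_id) and explicit NOT NULL columns excluded).
insurers: 3 nullable (insurer_id, notes, dosage — PK (cost, status) and explicit NOT NULL columns excluded).
wards: 7 nullable (dob, ward_id, policy_no, specialty, cost, value, status — PK (date, mrn, route) and explicit NOT NULL columns excluded).
physicians: 4 nullable (cost, specialty, result, bed — PK none and explicit NOT NULL columns excluded).
patients: 5 nullable (provider, result, date, code, route — PK (patient_id) and explicit NOT NULL columns excluded).
Total: 5 + 3 + 7 + 4 + 5 = 24.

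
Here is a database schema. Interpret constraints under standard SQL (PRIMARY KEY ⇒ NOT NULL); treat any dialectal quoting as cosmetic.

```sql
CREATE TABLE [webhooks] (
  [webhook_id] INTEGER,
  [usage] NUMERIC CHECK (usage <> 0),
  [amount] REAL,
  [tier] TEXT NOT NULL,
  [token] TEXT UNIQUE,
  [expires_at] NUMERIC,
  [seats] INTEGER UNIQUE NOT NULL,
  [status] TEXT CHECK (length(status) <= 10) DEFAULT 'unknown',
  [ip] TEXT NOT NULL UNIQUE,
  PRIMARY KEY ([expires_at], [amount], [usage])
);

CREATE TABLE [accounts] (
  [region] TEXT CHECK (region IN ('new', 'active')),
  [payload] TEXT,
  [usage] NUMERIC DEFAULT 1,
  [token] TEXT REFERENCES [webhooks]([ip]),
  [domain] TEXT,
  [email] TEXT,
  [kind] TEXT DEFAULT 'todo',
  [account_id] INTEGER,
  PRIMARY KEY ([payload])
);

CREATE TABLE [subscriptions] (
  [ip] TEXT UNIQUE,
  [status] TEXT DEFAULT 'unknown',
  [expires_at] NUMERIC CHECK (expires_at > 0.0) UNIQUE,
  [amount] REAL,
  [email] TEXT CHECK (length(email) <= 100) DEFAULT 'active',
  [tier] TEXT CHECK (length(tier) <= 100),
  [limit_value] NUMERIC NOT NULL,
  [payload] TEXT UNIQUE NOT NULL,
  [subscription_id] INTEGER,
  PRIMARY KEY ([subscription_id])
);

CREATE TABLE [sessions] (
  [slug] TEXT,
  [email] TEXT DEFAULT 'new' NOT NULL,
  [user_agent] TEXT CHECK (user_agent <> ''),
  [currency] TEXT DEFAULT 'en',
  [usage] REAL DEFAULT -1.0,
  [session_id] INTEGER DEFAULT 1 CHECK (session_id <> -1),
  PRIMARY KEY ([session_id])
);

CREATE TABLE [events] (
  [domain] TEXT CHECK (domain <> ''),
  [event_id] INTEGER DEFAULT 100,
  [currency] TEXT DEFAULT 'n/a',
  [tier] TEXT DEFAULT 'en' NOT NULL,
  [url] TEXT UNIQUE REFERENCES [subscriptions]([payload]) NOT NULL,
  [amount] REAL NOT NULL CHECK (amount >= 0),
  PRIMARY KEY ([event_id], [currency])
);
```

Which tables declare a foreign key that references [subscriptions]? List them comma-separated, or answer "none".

events

- events.url references subscriptions(payload).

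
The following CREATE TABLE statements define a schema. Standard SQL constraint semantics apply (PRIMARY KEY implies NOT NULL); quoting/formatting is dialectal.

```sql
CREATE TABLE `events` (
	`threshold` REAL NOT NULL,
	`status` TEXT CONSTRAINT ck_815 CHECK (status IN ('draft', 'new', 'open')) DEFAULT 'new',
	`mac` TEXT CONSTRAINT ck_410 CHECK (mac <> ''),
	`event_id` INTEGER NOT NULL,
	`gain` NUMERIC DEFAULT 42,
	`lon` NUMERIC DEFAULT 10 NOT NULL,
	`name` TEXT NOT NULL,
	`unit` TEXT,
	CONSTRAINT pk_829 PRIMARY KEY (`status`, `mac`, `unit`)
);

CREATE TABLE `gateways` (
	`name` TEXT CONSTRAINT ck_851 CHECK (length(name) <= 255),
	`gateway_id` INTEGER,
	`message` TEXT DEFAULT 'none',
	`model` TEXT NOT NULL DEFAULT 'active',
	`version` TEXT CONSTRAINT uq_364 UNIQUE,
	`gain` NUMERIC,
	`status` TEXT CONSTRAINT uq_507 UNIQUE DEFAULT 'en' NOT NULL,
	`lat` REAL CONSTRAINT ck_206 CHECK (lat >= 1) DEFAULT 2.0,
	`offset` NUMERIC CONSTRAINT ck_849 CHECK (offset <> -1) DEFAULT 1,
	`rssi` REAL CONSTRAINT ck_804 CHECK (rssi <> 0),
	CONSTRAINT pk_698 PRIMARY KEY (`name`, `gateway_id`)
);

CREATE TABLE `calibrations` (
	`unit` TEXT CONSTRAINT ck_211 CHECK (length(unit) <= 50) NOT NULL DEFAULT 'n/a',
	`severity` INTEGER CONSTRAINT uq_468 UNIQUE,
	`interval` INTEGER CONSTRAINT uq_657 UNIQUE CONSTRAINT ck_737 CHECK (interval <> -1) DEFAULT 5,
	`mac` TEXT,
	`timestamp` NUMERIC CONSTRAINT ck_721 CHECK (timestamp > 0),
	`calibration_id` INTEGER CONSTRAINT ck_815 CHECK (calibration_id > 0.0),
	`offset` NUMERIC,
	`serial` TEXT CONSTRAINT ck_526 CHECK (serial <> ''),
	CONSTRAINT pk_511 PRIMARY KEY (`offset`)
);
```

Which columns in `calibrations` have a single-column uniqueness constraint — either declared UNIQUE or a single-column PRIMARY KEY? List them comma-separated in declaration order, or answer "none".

- unit: no UNIQUE or single-column PK constraint.
- severity: declared UNIQUE → unique.
- interval: declared UNIQUE → unique.
- mac: no UNIQUE or single-column PK constraint.
- timestamp: no UNIQUE or single-column PK constraint.
- calibration_id: no UNIQUE or single-column PK constraint.
- offset: single-column PRIMARY KEY → unique.
- serial: no UNIQUE or single-column PK constraint.

severity, interval, offset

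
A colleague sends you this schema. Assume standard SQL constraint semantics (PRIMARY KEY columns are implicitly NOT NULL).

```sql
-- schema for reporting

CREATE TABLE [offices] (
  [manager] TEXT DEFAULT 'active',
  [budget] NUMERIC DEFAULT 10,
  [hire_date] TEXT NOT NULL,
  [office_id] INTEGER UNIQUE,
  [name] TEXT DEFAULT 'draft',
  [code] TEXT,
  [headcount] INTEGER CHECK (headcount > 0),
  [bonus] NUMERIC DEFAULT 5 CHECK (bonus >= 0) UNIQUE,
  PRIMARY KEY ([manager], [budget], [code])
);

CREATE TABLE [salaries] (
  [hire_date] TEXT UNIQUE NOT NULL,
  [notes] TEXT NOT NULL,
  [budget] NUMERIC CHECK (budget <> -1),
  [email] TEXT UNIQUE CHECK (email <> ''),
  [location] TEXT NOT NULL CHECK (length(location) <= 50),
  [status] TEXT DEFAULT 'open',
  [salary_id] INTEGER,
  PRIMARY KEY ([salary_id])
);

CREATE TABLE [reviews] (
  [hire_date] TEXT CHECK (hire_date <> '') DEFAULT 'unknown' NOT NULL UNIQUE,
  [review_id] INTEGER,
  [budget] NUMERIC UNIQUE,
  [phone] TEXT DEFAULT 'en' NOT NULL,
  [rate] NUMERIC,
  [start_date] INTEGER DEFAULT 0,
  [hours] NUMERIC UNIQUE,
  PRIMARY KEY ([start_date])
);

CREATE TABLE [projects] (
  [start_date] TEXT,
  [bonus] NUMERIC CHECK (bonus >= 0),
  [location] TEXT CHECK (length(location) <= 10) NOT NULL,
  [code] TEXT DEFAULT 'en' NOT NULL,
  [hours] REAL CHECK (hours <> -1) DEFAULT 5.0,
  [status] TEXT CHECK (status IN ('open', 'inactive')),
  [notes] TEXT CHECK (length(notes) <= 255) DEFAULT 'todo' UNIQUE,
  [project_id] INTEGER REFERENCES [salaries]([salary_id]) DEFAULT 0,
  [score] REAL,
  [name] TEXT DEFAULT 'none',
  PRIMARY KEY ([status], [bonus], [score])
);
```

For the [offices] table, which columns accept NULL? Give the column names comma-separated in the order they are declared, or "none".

office_id, name, headcount, bonus

- manager: part of the PRIMARY KEY, which implies NOT NULL → not nullable.
- budget: part of the PRIMARY KEY, which implies NOT NULL → not nullable.
- hire_date: declared NOT NULL → not nullable.
- office_id: UNIQUE does not imply NOT NULL → nullable.
- name: DEFAULT only fills an omitted column; an explicit NULL is still allowed → nullable.
- code: part of the PRIMARY KEY, which implies NOT NULL → not nullable.
- headcount: CHECK does not forbid NULL (a CHECK constraint passes when its expression is NULL) → nullable.
- bonus: CHECK does not forbid NULL (a CHECK constraint passes when its expression is NULL) → nullable.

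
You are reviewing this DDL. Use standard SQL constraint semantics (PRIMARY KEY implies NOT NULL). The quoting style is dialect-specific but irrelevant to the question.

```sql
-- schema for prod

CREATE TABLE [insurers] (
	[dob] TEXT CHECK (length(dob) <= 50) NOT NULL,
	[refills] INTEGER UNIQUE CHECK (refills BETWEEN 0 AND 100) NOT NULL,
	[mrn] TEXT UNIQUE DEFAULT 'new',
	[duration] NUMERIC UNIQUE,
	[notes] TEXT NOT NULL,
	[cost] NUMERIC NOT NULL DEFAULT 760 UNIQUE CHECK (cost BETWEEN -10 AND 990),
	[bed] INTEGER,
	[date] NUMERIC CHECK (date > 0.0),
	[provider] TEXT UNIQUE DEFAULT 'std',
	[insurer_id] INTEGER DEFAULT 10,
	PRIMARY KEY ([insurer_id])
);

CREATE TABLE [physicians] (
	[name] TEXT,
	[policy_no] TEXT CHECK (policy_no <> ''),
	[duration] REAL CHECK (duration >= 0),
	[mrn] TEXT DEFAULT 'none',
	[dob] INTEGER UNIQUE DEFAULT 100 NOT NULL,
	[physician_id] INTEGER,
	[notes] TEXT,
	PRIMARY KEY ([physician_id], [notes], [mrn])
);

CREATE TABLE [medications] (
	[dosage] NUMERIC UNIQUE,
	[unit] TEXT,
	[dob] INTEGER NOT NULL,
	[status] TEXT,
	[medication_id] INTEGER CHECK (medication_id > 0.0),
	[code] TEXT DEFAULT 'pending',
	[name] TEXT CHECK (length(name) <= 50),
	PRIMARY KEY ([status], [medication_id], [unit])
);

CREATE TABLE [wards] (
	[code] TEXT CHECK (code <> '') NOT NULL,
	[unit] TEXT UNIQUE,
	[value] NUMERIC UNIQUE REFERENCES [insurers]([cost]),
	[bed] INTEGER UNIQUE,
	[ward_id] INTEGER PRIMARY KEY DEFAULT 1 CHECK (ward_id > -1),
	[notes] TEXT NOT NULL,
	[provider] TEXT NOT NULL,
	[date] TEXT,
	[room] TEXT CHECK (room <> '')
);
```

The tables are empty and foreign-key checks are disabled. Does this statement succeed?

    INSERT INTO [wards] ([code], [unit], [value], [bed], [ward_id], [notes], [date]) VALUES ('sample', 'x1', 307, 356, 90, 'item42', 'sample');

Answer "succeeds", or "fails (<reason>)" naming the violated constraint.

provider is omitted from the column list and has no DEFAULT, so it would receive NULL.
But provider is declared NOT NULL.

fails (NOT NULL on provider)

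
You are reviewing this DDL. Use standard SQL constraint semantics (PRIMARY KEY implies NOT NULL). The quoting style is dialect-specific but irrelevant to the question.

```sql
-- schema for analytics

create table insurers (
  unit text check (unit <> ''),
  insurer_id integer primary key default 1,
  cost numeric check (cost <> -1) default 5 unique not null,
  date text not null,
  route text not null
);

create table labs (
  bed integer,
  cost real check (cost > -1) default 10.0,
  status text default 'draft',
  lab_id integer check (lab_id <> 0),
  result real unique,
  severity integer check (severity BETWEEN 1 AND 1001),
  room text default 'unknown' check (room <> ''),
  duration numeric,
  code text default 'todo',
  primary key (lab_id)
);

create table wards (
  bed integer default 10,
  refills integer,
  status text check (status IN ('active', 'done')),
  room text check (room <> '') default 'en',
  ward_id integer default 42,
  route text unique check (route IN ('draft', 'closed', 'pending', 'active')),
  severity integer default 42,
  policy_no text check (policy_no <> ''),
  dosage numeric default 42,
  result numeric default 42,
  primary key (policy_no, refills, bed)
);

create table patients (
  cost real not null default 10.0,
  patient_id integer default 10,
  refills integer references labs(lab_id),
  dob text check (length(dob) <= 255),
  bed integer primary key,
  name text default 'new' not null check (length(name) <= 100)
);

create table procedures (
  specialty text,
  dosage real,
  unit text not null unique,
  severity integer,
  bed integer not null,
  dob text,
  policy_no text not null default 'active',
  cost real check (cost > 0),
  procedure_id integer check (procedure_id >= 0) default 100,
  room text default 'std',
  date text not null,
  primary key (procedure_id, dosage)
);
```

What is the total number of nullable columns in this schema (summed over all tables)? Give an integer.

24

insurers: 1 nullable (unit — PK (insurer_id) and explicit NOT NULL columns excluded).
labs: 8 nullable (bed, cost, status, result, severity, room, duration, code — PK (lab_id) and explicit NOT NULL columns excluded).
wards: 7 nullable (status, room, ward_id, route, severity, dosage, result — PK (policy_no, refills, bed) and explicit NOT NULL columns excluded).
patients: 3 nullable (patient_id, refills, dob — PK (bed) and explicit NOT NULL columns excluded).
procedures: 5 nullable (specialty, severity, dob, cost, room — PK (procedure_id, dosage) and explicit NOT NULL columns excluded).
Total: 1 + 8 + 7 + 3 + 5 = 24.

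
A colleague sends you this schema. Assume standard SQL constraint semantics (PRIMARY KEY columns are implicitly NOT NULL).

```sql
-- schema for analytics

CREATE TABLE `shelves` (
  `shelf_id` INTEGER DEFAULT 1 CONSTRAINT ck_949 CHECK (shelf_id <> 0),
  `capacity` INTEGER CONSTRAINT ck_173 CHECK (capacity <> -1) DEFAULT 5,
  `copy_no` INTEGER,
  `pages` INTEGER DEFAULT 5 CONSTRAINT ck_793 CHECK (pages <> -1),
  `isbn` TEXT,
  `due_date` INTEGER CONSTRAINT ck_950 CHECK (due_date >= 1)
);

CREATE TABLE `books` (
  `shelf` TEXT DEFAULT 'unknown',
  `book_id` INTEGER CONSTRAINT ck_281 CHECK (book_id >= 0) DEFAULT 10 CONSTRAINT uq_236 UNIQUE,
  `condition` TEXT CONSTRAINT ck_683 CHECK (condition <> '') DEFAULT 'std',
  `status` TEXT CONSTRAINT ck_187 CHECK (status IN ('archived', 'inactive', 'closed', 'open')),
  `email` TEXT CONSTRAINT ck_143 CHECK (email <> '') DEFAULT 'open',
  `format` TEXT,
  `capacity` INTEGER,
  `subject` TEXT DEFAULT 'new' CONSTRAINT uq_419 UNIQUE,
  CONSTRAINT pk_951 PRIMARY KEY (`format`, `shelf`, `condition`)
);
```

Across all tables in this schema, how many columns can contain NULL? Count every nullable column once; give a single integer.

11

shelves: 6 nullable (shelf_id, capacity, copy_no, pages, isbn, due_date — PK none and explicit NOT NULL columns excluded).
books: 5 nullable (book_id, status, email, capacity, subject — PK (format, shelf, condition) and explicit NOT NULL columns excluded).
Total: 6 + 5 = 11.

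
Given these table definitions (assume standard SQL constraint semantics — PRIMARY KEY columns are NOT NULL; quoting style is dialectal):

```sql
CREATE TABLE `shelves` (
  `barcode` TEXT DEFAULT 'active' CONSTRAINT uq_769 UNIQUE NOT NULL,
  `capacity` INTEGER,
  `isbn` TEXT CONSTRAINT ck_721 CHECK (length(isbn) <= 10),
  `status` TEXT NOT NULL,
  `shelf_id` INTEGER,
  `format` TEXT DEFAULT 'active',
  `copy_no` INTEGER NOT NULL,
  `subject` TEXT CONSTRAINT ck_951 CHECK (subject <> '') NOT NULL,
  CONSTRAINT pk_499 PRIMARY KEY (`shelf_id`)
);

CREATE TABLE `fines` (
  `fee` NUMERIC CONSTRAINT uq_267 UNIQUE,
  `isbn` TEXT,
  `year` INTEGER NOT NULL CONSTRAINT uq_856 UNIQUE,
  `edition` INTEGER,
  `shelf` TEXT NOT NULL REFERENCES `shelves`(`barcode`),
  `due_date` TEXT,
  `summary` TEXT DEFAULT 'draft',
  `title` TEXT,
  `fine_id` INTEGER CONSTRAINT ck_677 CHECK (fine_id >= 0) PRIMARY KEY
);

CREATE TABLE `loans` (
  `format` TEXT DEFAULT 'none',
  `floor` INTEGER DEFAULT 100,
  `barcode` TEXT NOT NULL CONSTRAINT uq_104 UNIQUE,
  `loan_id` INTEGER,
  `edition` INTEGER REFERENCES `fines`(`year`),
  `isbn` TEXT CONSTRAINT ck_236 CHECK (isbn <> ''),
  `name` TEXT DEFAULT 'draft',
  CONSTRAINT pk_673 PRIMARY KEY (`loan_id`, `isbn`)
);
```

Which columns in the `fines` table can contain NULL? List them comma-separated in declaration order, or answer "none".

fee, isbn, edition, due_date, summary, title

- fee: UNIQUE does not imply NOT NULL → nullable.
- isbn: no NOT NULL constraint applies → nullable.
- year: declared NOT NULL → not nullable.
- edition: no NOT NULL constraint applies → nullable.
- shelf: declared NOT NULL → not nullable.
- due_date: no NOT NULL constraint applies → nullable.
- summary: DEFAULT only fills an omitted column; an explicit NULL is still allowed → nullable.
- title: no NOT NULL constraint applies → nullable.
- fine_id: part of the PRIMARY KEY, which implies NOT NULL → not nullable.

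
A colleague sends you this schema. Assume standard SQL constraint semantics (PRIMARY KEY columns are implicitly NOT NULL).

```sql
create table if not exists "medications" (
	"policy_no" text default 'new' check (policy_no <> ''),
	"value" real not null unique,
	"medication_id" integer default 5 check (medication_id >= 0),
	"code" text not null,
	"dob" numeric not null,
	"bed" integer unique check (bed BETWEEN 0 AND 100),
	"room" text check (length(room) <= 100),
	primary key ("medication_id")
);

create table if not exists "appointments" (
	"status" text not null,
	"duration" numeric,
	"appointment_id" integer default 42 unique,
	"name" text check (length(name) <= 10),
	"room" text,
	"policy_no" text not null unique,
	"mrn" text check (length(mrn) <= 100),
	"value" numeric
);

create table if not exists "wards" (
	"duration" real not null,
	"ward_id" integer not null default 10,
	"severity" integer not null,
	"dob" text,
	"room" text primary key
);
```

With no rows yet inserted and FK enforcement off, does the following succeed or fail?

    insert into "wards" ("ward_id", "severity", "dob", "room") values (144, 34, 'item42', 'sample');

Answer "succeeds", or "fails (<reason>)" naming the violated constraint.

fails (NOT NULL on duration)

duration is omitted from the column list and has no DEFAULT, so it would receive NULL.
But duration is declared NOT NULL.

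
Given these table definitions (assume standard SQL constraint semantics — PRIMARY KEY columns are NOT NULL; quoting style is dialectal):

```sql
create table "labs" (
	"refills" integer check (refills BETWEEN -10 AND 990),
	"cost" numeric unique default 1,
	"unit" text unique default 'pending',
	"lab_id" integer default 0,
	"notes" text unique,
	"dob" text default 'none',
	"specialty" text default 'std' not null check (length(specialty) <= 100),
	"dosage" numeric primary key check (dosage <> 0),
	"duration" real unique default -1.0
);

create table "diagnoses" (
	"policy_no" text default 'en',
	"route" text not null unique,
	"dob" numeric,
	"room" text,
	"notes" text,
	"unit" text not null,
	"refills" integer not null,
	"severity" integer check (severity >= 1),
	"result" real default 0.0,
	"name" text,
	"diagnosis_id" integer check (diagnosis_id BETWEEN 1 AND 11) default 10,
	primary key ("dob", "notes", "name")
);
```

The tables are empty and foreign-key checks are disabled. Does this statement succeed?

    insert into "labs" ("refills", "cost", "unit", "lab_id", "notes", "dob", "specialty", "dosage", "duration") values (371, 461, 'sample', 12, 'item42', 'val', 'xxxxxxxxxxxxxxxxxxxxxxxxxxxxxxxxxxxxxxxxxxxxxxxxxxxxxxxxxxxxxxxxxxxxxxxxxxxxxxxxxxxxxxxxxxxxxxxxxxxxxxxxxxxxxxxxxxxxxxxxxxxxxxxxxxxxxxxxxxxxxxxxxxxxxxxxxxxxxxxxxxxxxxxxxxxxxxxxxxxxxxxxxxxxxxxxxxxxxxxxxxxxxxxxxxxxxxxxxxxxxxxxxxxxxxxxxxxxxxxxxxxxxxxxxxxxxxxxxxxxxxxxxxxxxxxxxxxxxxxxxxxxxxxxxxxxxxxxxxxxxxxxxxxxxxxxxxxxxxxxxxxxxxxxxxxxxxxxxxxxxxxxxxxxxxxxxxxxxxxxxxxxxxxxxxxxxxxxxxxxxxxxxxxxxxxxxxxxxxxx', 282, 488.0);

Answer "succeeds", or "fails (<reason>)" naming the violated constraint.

The value 'xxxxxxxxxxxxxxxxxxxxxxxxxxxxxxxxxxxxxxxxxxxxxxxxxxxxxxxxxxxxxxxxxxxxxxxxxxxxxxxxxxxxxxxxxxxxxxxxxxxxxxxxxxxxxxxxxxxxxxxxxxxxxxxxxxxxxxxxxxxxxxxxxxxxxxxxxxxxxxxxxxxxxxxxxxxxxxxxxxxxxxxxxxxxxxxxxxxxxxxxxxxxxxxxxxxxxxxxxxxxxxxxxxxxxxxxxxxxxxxxxxxxxxxxxxxxxxxxxxxxxxxxxxxxxxxxxxxxxxxxxxxxxxxxxxxxxxxxxxxxxxxxxxxxxxxxxxxxxxxxxxxxxxxxxxxxxxxxxxxxxxxxxxxxxxxxxxxxxxxxxxxxxxxxxxxxxxxxxxxxxxxxxxxxxxxxxxxxxxxx' for specialty violates CHECK (length(specialty) <= 100).

fails (CHECK on specialty)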